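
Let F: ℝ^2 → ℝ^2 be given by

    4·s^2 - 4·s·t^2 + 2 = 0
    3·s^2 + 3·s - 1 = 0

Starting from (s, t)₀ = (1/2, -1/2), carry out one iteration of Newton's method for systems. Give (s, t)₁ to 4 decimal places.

(0.2917, -1.4375)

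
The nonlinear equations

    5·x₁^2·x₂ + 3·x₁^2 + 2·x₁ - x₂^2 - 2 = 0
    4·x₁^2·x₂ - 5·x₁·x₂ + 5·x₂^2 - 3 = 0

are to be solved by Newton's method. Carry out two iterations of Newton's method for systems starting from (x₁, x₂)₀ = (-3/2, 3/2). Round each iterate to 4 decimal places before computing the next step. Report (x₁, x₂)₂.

(-0.9823, 0.4060)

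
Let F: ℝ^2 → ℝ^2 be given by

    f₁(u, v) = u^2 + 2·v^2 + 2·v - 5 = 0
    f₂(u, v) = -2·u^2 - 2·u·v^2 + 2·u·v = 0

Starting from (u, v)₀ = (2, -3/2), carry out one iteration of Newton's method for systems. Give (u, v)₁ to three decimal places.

At (2, -3/2): F = (0.500, -23.000).
Jacobian J = [[2·u, 4·v + 2], [-4·u - 2·v^2 + 2·v, -4·u·v + 2·u]].
At the point, J = [[4.000, -4.000], [-15.500, 16.000]] (det J = 2.000).
Solving J·Δ = −F gives Δ = (42.000, 42.125).
Then the next iterate is (u, v)₁ = (44.000, 40.625).

(44.000, 40.625)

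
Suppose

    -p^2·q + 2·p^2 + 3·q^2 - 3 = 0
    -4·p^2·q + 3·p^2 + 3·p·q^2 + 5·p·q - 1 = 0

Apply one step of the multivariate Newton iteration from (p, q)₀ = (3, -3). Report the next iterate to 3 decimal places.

(4.161, 0.845)

At (3, -3): F = (69.000, 170.000).
Jacobian J = [[-2·p·q + 4·p, -p^2 + 6·q], [-8·p·q + 6·p + 3·q^2 + 5·q, -4·p^2 + 6·p·q + 5·p]].
At the point, J = [[30.000, -27.000], [102.000, -75.000]] (det J = 504.000).
Solving J·Δ = −F gives Δ = (1.161, 3.845).
Then the next iterate is (p, q)₁ = (4.161, 0.845).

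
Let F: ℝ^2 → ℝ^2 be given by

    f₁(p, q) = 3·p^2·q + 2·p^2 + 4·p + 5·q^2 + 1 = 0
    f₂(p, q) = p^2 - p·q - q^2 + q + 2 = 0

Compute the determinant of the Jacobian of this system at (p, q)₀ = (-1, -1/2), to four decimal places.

6.0000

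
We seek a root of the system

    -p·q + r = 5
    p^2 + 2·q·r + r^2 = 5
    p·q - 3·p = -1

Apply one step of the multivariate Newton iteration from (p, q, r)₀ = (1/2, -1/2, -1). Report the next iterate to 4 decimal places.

(-0.6477, -7.0341, 2.0568)

At (1/2, -1/2, -1): F = (-5.7500, -2.7500, -0.7500).
Jacobian J = [[-q, -p, 1], [2·p, 2·r, 2·q + 2·r], [q - 3, p, 0]].
At the point, J = [[0.5000, -0.5000, 1.0000], [1.0000, -2.0000, -3.0000], [-3.5000, 0.5000, 0.0000]] (det J = -11.0000).
Solving J·Δ = −F gives Δ = (-1.1477, -6.5341, 3.0568).
Then the next iterate is (p, q, r)₁ = (-0.6477, -7.0341, 2.0568).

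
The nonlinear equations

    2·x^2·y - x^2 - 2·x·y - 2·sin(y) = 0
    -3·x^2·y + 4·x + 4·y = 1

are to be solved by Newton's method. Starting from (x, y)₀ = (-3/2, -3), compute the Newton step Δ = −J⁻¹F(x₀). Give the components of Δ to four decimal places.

At (-3/2, -3): F = (-24.467760, 1.2500).
Jacobian J = [[4·x·y - 2·x - 2·y, 2·x^2 - 2·x - 2·cos(y)], [-6·x·y + 4, -3·x^2 + 4]].
At the point, J = [[27.0000, 9.479985], [-23.0000, -2.7500]] (det J = 143.789655).
Solving J·Δ = −F gives Δ = (-0.3855, 3.6790).

(-0.3855, 3.6790)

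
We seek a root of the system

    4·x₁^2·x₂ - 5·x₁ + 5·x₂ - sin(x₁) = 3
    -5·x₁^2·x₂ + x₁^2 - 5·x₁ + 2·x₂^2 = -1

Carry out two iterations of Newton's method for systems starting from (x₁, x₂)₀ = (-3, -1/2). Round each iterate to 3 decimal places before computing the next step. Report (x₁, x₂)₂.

(-0.333, -0.096)

At (-3, -1/2): F = (-8.35888, 48.000).
Jacobian J = [[8·x₁·x₂ - cos(x₁) - 5, 4·x₁^2 + 5], [-10·x₁·x₂ + 2·x₁ - 5, -5·x₁^2 + 4·x₂]].
At the point, J = [[7.98999, 41.000], [-26.000, -47.000]] (det J = 690.47035).
Solving J·Δ = −F gives Δ = (2.281, -0.241).
Then the next iterate is (x₁, x₂)₁ = (-0.719, -0.741).
Round to (-0.719, -0.741) and repeat: F = (-3.98364, 8.12546), J = [[-1.49023, 7.06784], [-11.76579, -5.54880]].
Δ = (0.386, 0.645), so (x₁, x₂)₂ = (-0.333, -0.096).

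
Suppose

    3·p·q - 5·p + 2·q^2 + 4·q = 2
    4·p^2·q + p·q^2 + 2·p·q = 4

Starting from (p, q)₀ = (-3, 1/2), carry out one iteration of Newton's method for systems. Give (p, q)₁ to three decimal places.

(-0.414, 1.150)

At (-3, 1/2): F = (11.000, 10.250).
Jacobian J = [[3·q - 5, 3·p + 4·q + 4], [8·p·q + q^2 + 2·q, 4·p^2 + 2·p·q + 2·p]].
At the point, J = [[-3.500, -3.000], [-10.750, 27.000]] (det J = -126.750).
Solving J·Δ = −F gives Δ = (2.586, 0.650).
Then the next iterate is (p, q)₁ = (-0.414, 1.150).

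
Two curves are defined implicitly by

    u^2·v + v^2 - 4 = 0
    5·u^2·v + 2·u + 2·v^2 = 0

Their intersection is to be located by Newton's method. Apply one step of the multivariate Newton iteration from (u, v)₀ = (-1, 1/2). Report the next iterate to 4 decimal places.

(-25.7500, -10.2500)

At (-1, 1/2): F = (-3.2500, 1.0000).
Jacobian J = [[2·u·v, u^2 + 2·v], [10·u·v + 2, 5·u^2 + 4·v]].
At the point, J = [[-1.0000, 2.0000], [-3.0000, 7.0000]] (det J = -1.0000).
Solving J·Δ = −F gives Δ = (-24.7500, -10.7500).
Then the next iterate is (u, v)₁ = (-25.7500, -10.2500).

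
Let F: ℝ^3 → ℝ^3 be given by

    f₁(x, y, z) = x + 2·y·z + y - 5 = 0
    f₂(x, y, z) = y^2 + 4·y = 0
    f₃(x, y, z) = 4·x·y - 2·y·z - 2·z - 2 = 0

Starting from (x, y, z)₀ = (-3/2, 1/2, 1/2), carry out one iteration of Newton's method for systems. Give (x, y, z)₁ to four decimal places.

At (-3/2, 1/2, 1/2): F = (-5.5000, 2.2500, -6.5000).
Jacobian J = [[1, 2·z + 1, 2·y], [0, 2·y + 4, 0], [4·y, 4·x - 2·z, -2·y - 2]].
At the point, J = [[1.0000, 2.0000, 1.0000], [0.0000, 5.0000, 0.0000], [2.0000, -7.0000, -3.0000]] (det J = -25.0000).
Solving J·Δ = −F gives Δ = (4.5100, -0.4500, 1.8900).
Then the next iterate is (x, y, z)₁ = (3.0100, 0.0500, 2.3900).

(3.0100, 0.0500, 2.3900)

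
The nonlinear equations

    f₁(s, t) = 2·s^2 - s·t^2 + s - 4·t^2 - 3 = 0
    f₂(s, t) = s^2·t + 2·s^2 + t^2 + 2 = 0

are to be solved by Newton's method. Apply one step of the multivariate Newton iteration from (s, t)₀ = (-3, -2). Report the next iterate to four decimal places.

At (-3, -2): F = (8.0000, 6.0000).
Jacobian J = [[4·s - t^2 + 1, -2·s·t - 8·t], [2·s·t + 4·s, s^2 + 2·t]].
At the point, J = [[-15.0000, 4.0000], [0.0000, 5.0000]] (det J = -75.0000).
Solving J·Δ = −F gives Δ = (0.2133, -1.2000).
Then the next iterate is (s, t)₁ = (-2.7867, -3.2000).

(-2.7867, -3.2000)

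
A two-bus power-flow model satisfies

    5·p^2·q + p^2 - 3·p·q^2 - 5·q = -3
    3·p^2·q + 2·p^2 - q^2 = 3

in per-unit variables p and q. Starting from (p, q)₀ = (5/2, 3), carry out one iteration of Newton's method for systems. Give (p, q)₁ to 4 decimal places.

(1.7235, 1.8985)

At (5/2, 3): F = (20.5000, 56.7500).
Jacobian J = [[10·p·q + 2·p - 3·q^2, 5·p^2 - 6·p·q - 5], [6·p·q + 4·p, 3·p^2 - 2·q]].
At the point, J = [[53.0000, -18.7500], [55.0000, 12.7500]] (det J = 1707.0000).
Solving J·Δ = −F gives Δ = (-0.7765, -1.1015).
Then the next iterate is (p, q)₁ = (1.7235, 1.8985).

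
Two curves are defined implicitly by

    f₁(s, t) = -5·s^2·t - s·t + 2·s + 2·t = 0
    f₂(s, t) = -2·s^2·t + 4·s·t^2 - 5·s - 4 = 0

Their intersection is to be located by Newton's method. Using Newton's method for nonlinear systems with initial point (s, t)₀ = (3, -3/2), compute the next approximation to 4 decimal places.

(1.4816, -1.4704)

At (3, -3/2): F = (75.0000, 35.0000).
Jacobian J = [[-10·s·t - t + 2, -5·s^2 - s + 2], [-4·s·t + 4·t^2 - 5, -2·s^2 + 8·s·t]].
At the point, J = [[48.5000, -46.0000], [22.0000, -54.0000]] (det J = -1607.0000).
Solving J·Δ = −F gives Δ = (-1.5184, 0.0296).
Then the next iterate is (s, t)₁ = (1.4816, -1.4704).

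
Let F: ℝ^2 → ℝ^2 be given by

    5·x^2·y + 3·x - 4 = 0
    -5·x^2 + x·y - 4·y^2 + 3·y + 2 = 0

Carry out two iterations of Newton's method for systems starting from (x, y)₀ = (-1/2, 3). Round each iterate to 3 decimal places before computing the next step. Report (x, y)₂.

At (-1/2, 3): F = (-1.750, -27.750).
Jacobian J = [[10·x·y + 3, 5·x^2], [-10·x + y, x - 8·y + 3]].
At the point, J = [[-12.000, 1.250], [8.000, -21.500]] (det J = 248.000).
Solving J·Δ = −F gives Δ = (-0.292, -1.399).
Then the next iterate is (x, y)₁ = (-0.792, 1.601).
Round to (-0.792, 1.601) and repeat: F = (-1.35475, -7.85412), J = [[-9.67992, 3.13632], [9.521, -10.600]].
Δ = (-0.536, -1.222), so (x, y)₂ = (-1.328, 0.379).

(-1.328, 0.379)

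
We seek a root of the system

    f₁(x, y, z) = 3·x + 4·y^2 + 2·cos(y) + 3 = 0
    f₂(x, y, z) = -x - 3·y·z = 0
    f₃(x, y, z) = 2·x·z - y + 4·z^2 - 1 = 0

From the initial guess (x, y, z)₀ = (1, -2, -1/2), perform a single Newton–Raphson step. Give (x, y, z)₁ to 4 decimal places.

At (1, -2, -1/2): F = (21.167706, -4.0000, 1.0000).
Jacobian J = [[3, 8·y - 2·sin(y), 0], [-1, -3·z, -3·y], [2·z, -1, 2·x + 8·z]].
At the point, J = [[3.0000, -14.181405, 0.0000], [-1.0000, 1.5000, 6.0000], [-1.0000, -1.0000, -2.0000]] (det J = 122.451241).
Solving J·Δ = −F gives Δ = (-0.7502, 1.3339, 0.2081).
Then the next iterate is (x, y, z)₁ = (0.2498, -0.6661, -0.2919).

(0.2498, -0.6661, -0.2919)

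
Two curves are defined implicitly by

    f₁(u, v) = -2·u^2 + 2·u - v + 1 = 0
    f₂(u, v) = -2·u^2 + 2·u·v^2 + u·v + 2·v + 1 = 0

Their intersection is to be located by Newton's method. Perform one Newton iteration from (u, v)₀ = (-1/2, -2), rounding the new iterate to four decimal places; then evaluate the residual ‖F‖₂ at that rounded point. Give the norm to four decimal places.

At (-1/2, -2): F = (1.5000, -6.5000).
Jacobian J = [[-4·u + 2, -1], [-4·u + 2·v^2 + v, 4·u·v + u + 2]].
At the point, J = [[4.0000, -1.0000], [8.0000, 5.5000]] (det J = 30.0000).
Solving J·Δ = −F gives Δ = (-0.0583, 1.2667).
Then the next iterate is (u, v)₁ = (-0.5583, -0.7333).
Re-evaluating at (-0.5583, -0.7333): F = (-0.006698, -1.281024), so ‖F‖₂ = 1.2810.

1.2810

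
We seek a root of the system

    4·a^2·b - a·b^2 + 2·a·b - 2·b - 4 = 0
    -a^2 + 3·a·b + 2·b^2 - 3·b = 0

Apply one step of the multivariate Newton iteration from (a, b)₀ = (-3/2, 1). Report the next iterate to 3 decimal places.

At (-3/2, 1): F = (1.500, -7.750).
Jacobian J = [[8·a·b - b^2 + 2·b, 4·a^2 - 2·a·b + 2·a - 2], [-2·a + 3·b, 3·a + 4·b - 3]].
At the point, J = [[-11.000, 7.000], [6.000, -3.500]] (det J = -3.500).
Solving J·Δ = −F gives Δ = (14.000, 21.786).
Then the next iterate is (a, b)₁ = (12.500, 22.786).

(12.500, 22.786)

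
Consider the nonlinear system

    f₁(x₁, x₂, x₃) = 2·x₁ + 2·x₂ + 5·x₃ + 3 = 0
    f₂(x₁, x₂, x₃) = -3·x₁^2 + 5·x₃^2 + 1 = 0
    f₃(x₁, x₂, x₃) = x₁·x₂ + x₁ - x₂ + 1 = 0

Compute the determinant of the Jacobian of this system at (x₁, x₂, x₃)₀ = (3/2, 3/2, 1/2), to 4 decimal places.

-2.5000

J = [[2, 2, 5], [-6·x₁, 0, 10·x₃], [x₂ + 1, x₁ - 1, 0]].
At the point, J = [[2.0000, 2.0000, 5.0000], [-9.0000, 0.0000, 5.0000], [2.5000, 0.5000, 0.0000]].
det J = -2.5000.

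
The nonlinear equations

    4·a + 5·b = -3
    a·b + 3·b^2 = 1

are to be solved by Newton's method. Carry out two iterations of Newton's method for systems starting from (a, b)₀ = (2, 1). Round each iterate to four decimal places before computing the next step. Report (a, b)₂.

(-2.0000, 1.0000)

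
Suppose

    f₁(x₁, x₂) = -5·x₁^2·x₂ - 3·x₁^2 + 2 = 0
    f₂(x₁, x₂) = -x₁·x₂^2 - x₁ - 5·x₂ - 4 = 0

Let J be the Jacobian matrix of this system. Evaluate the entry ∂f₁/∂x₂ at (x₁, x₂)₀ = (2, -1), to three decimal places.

-20.000

∂f₁/∂x₂ = -5·x₁^2.
At (2, -1) this is -20.000.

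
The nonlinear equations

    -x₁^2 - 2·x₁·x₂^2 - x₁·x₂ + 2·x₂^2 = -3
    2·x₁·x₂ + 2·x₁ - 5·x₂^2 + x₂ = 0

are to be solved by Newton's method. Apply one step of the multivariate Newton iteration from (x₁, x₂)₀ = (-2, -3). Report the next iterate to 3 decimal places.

At (-2, -3): F = (47.000, -40.000).
Jacobian J = [[-2·x₁ - 2·x₂^2 - x₂, -4·x₁·x₂ - x₁ + 4·x₂], [2·x₂ + 2, 2·x₁ - 10·x₂ + 1]].
At the point, J = [[-11.000, -34.000], [-4.000, 27.000]] (det J = -433.000).
Solving J·Δ = −F gives Δ = (-0.210, 1.450).
Then the next iterate is (x₁, x₂)₁ = (-2.210, -1.550).

(-2.210, -1.550)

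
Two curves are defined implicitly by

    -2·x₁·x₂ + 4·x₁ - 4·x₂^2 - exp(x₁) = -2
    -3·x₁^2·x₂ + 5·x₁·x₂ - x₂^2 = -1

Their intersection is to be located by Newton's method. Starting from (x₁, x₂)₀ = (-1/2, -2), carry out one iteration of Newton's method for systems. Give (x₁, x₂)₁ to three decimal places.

(-0.235, -1.021)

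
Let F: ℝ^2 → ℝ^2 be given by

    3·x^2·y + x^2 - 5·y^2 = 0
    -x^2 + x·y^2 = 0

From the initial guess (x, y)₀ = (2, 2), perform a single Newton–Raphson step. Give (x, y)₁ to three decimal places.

(1.571, 1.500)

At (2, 2): F = (8.000, 4.000).
Jacobian J = [[6·x·y + 2·x, 3·x^2 - 10·y], [-2·x + y^2, 2·x·y]].
At the point, J = [[28.000, -8.000], [0.000, 8.000]] (det J = 224.000).
Solving J·Δ = −F gives Δ = (-0.429, -0.500).
Then the next iterate is (x, y)₁ = (1.571, 1.500).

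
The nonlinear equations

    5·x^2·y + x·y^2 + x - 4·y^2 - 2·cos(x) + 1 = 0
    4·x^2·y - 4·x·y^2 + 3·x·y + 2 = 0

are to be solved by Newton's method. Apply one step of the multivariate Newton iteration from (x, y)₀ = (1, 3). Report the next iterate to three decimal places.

(1.026, 2.231)

At (1, 3): F = (-11.08060, -13.000).
Jacobian J = [[10·x·y + y^2 + 2·sin(x) + 1, 5·x^2 + 2·x·y - 8·y], [8·x·y - 4·y^2 + 3·y, 4·x^2 - 8·x·y + 3·x]].
At the point, J = [[41.68294, -13.000], [-3.000, -17.000]] (det J = -747.61001).
Solving J·Δ = −F gives Δ = (0.026, -0.769).
Then the next iterate is (x, y)₁ = (1.026, 2.231).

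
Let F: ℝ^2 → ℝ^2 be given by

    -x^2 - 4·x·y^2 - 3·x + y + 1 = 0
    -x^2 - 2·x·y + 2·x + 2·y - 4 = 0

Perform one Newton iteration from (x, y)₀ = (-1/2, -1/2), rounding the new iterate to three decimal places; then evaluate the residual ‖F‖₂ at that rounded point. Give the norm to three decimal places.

10.125

At (-1/2, -1/2): F = (2.250, -6.750).
Jacobian J = [[-2·x - 4·y^2 - 3, -8·x·y + 1], [-2·x - 2·y + 2, -2·x + 2]].
At the point, J = [[-3.000, -1.000], [4.000, 3.000]] (det J = -5.000).
Solving J·Δ = −F gives Δ = (0.000, 2.250).
Then the next iterate is (x, y)₁ = (-0.500, 1.750).
Re-evaluating at (-0.500, 1.750): F = (10.125, 0.000), so ‖F‖₂ = 10.125.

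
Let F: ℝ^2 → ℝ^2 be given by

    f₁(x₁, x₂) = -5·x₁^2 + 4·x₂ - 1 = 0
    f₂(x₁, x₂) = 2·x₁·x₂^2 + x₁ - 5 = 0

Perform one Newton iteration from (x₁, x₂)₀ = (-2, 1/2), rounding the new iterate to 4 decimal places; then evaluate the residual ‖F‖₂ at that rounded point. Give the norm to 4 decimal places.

10.7597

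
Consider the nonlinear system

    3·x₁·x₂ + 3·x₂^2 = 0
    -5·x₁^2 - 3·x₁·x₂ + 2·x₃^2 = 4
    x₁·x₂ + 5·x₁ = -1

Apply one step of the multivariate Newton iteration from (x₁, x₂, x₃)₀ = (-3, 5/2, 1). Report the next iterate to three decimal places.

At (-3, 5/2, 1): F = (-3.750, -24.500, -21.500).
Jacobian J = [[3·x₂, 3·x₁ + 6·x₂, 0], [-10·x₁ - 3·x₂, -3·x₁, 4·x₃], [x₂ + 5, x₁, 0]].
At the point, J = [[7.500, 6.000, 0.000], [22.500, 9.000, 4.000], [7.500, -3.000, 0.000]] (det J = 270.000).
Solving J·Δ = −F gives Δ = (2.078, -1.972, -1.125).
Then the next iterate is (x₁, x₂, x₃)₁ = (-0.922, 0.528, -0.125).

(-0.922, 0.528, -0.125)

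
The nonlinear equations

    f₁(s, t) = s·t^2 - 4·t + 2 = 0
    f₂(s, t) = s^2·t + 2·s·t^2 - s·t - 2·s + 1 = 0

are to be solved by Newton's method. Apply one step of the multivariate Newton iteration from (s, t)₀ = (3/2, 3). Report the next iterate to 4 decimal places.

(2.7021, 0.1362)

At (3/2, 3): F = (3.5000, 27.2500).
Jacobian J = [[t^2, 2·s·t - 4], [2·s·t + 2·t^2 - t - 2, s^2 + 4·s·t - s]].
At the point, J = [[9.0000, 5.0000], [22.0000, 18.7500]] (det J = 58.7500).
Solving J·Δ = −F gives Δ = (1.2021, -2.8638).
Then the next iterate is (s, t)₁ = (2.7021, 0.1362).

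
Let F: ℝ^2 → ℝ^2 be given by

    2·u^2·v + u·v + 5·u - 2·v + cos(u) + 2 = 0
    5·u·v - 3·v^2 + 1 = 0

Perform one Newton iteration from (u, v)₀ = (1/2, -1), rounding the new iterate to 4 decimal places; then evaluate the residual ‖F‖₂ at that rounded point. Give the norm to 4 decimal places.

279.6076

At (1/2, -1): F = (6.377583, -4.5000).
Jacobian J = [[4·u·v + v - sin(u) + 5, 2·u^2 + u - 2], [5·v, 5·u - 6·v]].
At the point, J = [[1.520574, -1.0000], [-5.0000, 8.5000]] (det J = 7.924883).
Solving J·Δ = −F gives Δ = (-6.2726, -3.1603).
Then the next iterate is (u, v)₁ = (-5.7726, -4.1603).
Re-evaluating at (-5.7726, -4.1603): F = (-270.920805, 69.154451), so ‖F‖₂ = 279.6076.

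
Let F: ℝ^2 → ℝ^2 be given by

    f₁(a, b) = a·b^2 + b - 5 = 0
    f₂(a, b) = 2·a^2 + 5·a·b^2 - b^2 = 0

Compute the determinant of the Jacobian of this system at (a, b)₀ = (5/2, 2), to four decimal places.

J = [[b^2, 2·a·b + 1], [4·a + 5·b^2, 10·a·b - 2·b]].
At the point, J = [[4.0000, 11.0000], [30.0000, 46.0000]].
det J = -146.0000.

-146.0000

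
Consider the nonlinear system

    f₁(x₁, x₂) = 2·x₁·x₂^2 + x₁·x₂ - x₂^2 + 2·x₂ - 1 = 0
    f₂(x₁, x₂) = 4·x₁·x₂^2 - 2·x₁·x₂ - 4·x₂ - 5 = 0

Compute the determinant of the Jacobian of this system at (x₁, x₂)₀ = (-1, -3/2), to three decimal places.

J = [[2·x₂^2 + x₂, 4·x₁·x₂ + x₁ - 2·x₂ + 2], [4·x₂^2 - 2·x₂, 8·x₁·x₂ - 2·x₁ - 4]].
At the point, J = [[3.000, 10.000], [12.000, 10.000]].
det J = -90.000.

-90.000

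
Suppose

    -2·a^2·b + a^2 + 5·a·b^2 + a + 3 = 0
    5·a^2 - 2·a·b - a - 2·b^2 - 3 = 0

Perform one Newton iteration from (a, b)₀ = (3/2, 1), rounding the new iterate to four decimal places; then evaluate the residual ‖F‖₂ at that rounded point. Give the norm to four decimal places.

At (3/2, 1): F = (9.7500, 1.7500).
Jacobian J = [[-4·a·b + 2·a + 5·b^2 + 1, -2·a^2 + 10·a·b], [10·a - 2·b - 1, -2·a - 4·b]].
At the point, J = [[3.0000, 10.5000], [12.0000, -7.0000]] (det J = -147.0000).
Solving J·Δ = −F gives Δ = (-0.5893, -0.7602).
Then the next iterate is (a, b)₁ = (0.9107, 0.2398).
Re-evaluating at (0.9107, 0.2398): F = (4.604151, -0.315607), so ‖F‖₂ = 4.6150.

4.6150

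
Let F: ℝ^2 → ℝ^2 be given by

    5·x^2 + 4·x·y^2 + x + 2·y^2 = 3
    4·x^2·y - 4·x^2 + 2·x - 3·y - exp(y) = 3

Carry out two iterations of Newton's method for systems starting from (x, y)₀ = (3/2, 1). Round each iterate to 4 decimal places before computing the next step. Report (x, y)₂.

At (3/2, 1): F = (17.7500, -5.718282).
Jacobian J = [[10·x + 4·y^2 + 1, 8·x·y + 4·y], [8·x·y - 8·x + 2, 4·x^2 - exp(y) - 3]].
At the point, J = [[20.0000, 16.0000], [2.0000, 3.281718]] (det J = 33.634363).
Solving J·Δ = −F gives Δ = (-4.4521, 4.4557).
Then the next iterate is (x, y)₁ = (-2.9521, 5.4557).
Round to (-2.9521, 5.4557) and repeat: F = (-254.321344, -104.036156), J = [[90.537650, -107.023376], [-103.229376, -202.229098]].
Δ = (1.3726, -1.2151), so (x, y)₂ = (-1.5795, 4.2406).

(-1.5795, 4.2406)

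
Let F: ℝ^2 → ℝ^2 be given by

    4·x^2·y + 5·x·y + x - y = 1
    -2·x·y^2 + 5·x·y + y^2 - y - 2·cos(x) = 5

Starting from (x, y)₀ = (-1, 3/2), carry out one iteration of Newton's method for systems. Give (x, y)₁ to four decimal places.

(-5.0251, 6.0440)

At (-1, 3/2): F = (-5.0000, -8.330605).
Jacobian J = [[8·x·y + 5·y + 1, 4·x^2 + 5·x - 1], [-2·y^2 + 5·y + 2·sin(x), -4·x·y + 5·x + 2·y - 1]].
At the point, J = [[-3.5000, -2.0000], [1.317058, 3.0000]] (det J = -7.865884).
Solving J·Δ = −F gives Δ = (-4.0251, 4.5440).
Then the next iterate is (x, y)₁ = (-5.0251, 6.0440).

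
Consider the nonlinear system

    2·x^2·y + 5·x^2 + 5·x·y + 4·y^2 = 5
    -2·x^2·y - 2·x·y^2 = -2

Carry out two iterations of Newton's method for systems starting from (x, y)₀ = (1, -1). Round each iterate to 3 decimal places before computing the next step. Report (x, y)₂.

At (1, -1): F = (-3.000, 2.000).
Jacobian J = [[4·x·y + 10·x + 5·y, 2·x^2 + 5·x + 8·y], [-4·x·y - 2·y^2, -2·x^2 - 4·x·y]].
At the point, J = [[1.000, -1.000], [2.000, 2.000]] (det J = 4.000).
Solving J·Δ = −F gives Δ = (1.000, -2.000).
Then the next iterate is (x, y)₁ = (2.000, -3.000).
Round to (2.000, -3.000) and repeat: F = (-3.000, -10.000), J = [[-19.000, -6.000], [6.000, 16.000]].
Δ = (-0.403, 0.776), so (x, y)₂ = (1.597, -2.224).

(1.597, -2.224)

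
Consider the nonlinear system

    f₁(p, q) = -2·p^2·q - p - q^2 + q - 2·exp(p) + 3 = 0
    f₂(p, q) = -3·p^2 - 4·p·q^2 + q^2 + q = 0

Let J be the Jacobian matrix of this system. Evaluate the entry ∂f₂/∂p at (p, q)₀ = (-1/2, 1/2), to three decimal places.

∂f₂/∂p = -6·p - 4·q^2.
At (-1/2, 1/2) this is 2.000.

2.000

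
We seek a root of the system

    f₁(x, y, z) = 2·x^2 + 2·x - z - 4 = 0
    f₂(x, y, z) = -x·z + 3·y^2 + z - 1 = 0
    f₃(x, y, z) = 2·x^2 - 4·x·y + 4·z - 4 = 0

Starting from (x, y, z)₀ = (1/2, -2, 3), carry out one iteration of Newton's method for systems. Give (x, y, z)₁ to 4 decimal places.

(0.9252, -1.2229, -0.7994)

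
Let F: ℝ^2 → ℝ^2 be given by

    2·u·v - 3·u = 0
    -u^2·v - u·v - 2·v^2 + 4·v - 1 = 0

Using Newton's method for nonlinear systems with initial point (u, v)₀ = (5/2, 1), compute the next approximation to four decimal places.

(0.9355, 1.1871)

At (5/2, 1): F = (-2.5000, -7.7500).
Jacobian J = [[2·v - 3, 2·u], [-2·u·v - v, -u^2 - u - 4·v + 4]].
At the point, J = [[-1.0000, 5.0000], [-6.0000, -8.7500]] (det J = 38.7500).
Solving J·Δ = −F gives Δ = (-1.5645, 0.1871).
Then the next iterate is (u, v)₁ = (0.9355, 1.1871).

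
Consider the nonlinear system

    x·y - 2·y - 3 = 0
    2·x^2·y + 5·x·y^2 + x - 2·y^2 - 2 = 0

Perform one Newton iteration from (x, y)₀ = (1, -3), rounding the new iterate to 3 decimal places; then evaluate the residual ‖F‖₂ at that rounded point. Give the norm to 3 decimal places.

5.323

At (1, -3): F = (0.000, 20.000).
Jacobian J = [[y, x - 2], [4·x·y + 5·y^2 + 1, 2·x^2 + 10·x·y - 4·y]].
At the point, J = [[-3.000, -1.000], [34.000, -16.000]] (det J = 82.000).
Solving J·Δ = −F gives Δ = (-0.244, 0.732).
Then the next iterate is (x, y)₁ = (0.756, -2.268).
Re-evaluating at (0.756, -2.268): F = (-0.17861, 5.31952), so ‖F‖₂ = 5.323.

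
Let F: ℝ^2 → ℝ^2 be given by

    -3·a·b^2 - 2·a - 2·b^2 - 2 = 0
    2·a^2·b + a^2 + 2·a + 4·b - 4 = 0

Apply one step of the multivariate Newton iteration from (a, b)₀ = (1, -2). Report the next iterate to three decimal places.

(30.000, 19.500)

At (1, -2): F = (-24.000, -13.000).
Jacobian J = [[-3·b^2 - 2, -6·a·b - 4·b], [4·a·b + 2·a + 2, 2·a^2 + 4]].
At the point, J = [[-14.000, 20.000], [-4.000, 6.000]] (det J = -4.000).
Solving J·Δ = −F gives Δ = (29.000, 21.500).
Then the next iterate is (a, b)₁ = (30.000, 19.500).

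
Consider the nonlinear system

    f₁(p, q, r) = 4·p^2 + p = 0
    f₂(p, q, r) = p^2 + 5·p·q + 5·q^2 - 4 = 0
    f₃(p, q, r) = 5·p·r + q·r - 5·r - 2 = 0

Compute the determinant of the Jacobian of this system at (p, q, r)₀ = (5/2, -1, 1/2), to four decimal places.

J = [[8·p + 1, 0, 0], [2·p + 5·q, 5·p + 10·q, 0], [5·r, r, 5·p + q - 5]].
At the point, J = [[21.0000, 0.0000, 0.0000], [0.0000, 2.5000, 0.0000], [2.5000, 0.5000, 6.5000]].
det J = 341.2500.

341.2500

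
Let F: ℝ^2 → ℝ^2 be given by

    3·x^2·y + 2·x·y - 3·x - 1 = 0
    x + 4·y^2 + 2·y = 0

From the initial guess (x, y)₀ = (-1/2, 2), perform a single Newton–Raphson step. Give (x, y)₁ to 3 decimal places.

At (-1/2, 2): F = (0.000, 19.500).
Jacobian J = [[6·x·y + 2·y - 3, 3·x^2 + 2·x], [1, 8·y + 2]].
At the point, J = [[-5.000, -0.250], [1.000, 18.000]] (det J = -89.750).
Solving J·Δ = −F gives Δ = (0.054, -1.086).
Then the next iterate is (x, y)₁ = (-0.446, 0.914).

(-0.446, 0.914)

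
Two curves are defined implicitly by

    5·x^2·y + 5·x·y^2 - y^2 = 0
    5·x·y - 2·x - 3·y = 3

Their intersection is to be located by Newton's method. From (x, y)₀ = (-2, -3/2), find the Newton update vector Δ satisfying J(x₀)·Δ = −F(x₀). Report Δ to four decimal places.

(-11.4427, 9.9389)

At (-2, -3/2): F = (-54.7500, 20.5000).
Jacobian J = [[10·x·y + 5·y^2, 5·x^2 + 10·x·y - 2·y], [5·y - 2, 5·x - 3]].
At the point, J = [[41.2500, 53.0000], [-9.5000, -13.0000]] (det J = -32.7500).
Solving J·Δ = −F gives Δ = (-11.4427, 9.9389).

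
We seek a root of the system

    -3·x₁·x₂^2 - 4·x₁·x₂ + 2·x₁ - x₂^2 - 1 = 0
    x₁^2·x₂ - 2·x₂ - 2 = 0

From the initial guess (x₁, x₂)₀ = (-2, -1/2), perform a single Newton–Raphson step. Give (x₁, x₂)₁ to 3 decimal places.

At (-2, -1/2): F = (-7.750, -3.000).
Jacobian J = [[-3·x₂^2 - 4·x₂ + 2, -6·x₁·x₂ - 4·x₁ - 2·x₂], [2·x₁·x₂, x₁^2 - 2]].
At the point, J = [[3.250, 3.000], [2.000, 2.000]] (det J = 0.500).
Solving J·Δ = −F gives Δ = (13.000, -11.500).
Then the next iterate is (x₁, x₂)₁ = (11.000, -12.000).

(11.000, -12.000)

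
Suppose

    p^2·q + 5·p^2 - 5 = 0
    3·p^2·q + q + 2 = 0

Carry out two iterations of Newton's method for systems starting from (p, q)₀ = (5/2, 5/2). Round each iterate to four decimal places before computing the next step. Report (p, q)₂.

(1.1390, 0.4963)

At (5/2, 5/2): F = (41.8750, 51.3750).
Jacobian J = [[2·p·q + 10·p, p^2], [6·p·q, 3·p^2 + 1]].
At the point, J = [[37.5000, 6.2500], [37.5000, 19.7500]] (det J = 506.2500).
Solving J·Δ = −F gives Δ = (-0.9994, -0.7037).
Then the next iterate is (p, q)₁ = (1.5006, 1.7963).
Round to (1.5006, 1.7963) and repeat: F = (10.303911, 15.931027), J = [[20.397056, 2.251800], [16.173167, 7.755401]].
Δ = (-0.3616, -1.3000), so (p, q)₂ = (1.1390, 0.4963).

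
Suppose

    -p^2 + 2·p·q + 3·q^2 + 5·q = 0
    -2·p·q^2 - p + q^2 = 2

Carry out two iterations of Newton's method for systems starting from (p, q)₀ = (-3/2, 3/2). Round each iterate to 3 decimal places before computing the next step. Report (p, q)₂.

At (-3/2, 3/2): F = (7.500, 8.500).
Jacobian J = [[-2·p + 2·q, 2·p + 6·q + 5], [-2·q^2 - 1, -4·p·q + 2·q]].
At the point, J = [[6.000, 11.000], [-5.500, 12.000]] (det J = 132.500).
Solving J·Δ = −F gives Δ = (0.026, -0.696).
Then the next iterate is (p, q)₁ = (-1.474, 0.804).
Round to (-1.474, 0.804) and repeat: F = (1.41638, 2.02605), J = [[4.556, 6.876], [-2.29283, 6.34838]].
Δ = (0.111, -0.279), so (p, q)₂ = (-1.363, 0.525).

(-1.363, 0.525)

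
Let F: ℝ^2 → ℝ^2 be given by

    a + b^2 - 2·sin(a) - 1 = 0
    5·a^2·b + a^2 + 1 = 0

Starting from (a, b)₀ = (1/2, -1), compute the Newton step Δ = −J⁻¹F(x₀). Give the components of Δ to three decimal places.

(-0.064, -0.205)

At (1/2, -1): F = (-0.45885, 0.000).
Jacobian J = [[-2·cos(a) + 1, 2·b], [10·a·b + 2·a, 5·a^2]].
At the point, J = [[-0.75517, -2.000], [-4.000, 1.250]] (det J = -8.94396).
Solving J·Δ = −F gives Δ = (-0.064, -0.205).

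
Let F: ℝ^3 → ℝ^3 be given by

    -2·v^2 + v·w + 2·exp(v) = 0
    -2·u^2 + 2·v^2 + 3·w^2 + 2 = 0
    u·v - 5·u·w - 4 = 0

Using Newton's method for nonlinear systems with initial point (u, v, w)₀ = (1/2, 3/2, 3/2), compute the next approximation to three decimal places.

At (1/2, 3/2, 3/2): F = (6.71338, 12.750, -7.000).
Jacobian J = [[0, -4·v + w + 2·exp(v), v], [-4·u, 4·v, 6·w], [v - 5·w, u, -5·u]].
At the point, J = [[0.000, 4.46338, 1.500], [-2.000, 6.000, 9.000], [-6.000, 0.500, -2.500]] (det J = -210.83931).
Solving J·Δ = −F gives Δ = (-0.936, -1.235, -0.801).
Then the next iterate is (u, v, w)₁ = (-0.436, 0.265, 0.699).

(-0.436, 0.265, 0.699)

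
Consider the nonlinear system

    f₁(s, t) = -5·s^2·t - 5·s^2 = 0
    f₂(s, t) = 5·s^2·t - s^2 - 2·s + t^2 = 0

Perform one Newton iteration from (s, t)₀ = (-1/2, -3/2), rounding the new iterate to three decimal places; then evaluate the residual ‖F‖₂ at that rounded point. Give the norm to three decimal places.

0.374

At (-1/2, -3/2): F = (0.625, 1.125).
Jacobian J = [[-10·s·t - 10·s, -5·s^2], [10·s·t - 2·s - 2, 5·s^2 + 2·t]].
At the point, J = [[-2.500, -1.250], [6.500, -1.750]] (det J = 12.500).
Solving J·Δ = −F gives Δ = (-0.025, 0.550).
Then the next iterate is (s, t)₁ = (-0.525, -0.950).
Re-evaluating at (-0.525, -0.950): F = (-0.06891, 0.36766), so ‖F‖₂ = 0.374.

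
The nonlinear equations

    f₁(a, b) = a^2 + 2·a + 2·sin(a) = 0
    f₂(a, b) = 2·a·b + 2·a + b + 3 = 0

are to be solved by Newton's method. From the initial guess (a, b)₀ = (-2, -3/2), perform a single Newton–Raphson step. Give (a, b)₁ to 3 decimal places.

(-2.642, -0.119)

At (-2, -3/2): F = (-1.81859, 3.500).
Jacobian J = [[2·a + 2·cos(a) + 2, 0], [2·b + 2, 2·a + 1]].
At the point, J = [[-2.83229, 0.000], [-1.000, -3.000]] (det J = 8.49688).
Solving J·Δ = −F gives Δ = (-0.642, 1.381).
Then the next iterate is (a, b)₁ = (-2.642, -0.119).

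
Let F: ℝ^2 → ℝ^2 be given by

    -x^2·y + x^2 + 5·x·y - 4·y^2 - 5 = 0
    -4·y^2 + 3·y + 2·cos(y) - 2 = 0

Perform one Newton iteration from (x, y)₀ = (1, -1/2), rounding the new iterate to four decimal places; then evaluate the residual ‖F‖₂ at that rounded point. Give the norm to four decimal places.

91.4034

At (1, -1/2): F = (-7.0000, -2.744835).
Jacobian J = [[-2·x·y + 2·x + 5·y, -x^2 + 5·x - 8·y], [0, -8·y - 2·sin(y) + 3]].
At the point, J = [[0.5000, 8.0000], [0.0000, 7.958851]] (det J = 3.979426).
Solving J·Δ = −F gives Δ = (8.4819, 0.3449).
Then the next iterate is (x, y)₁ = (9.4819, -0.1551).
Re-evaluating at (9.4819, -0.1551): F = (91.401477, -0.585532), so ‖F‖₂ = 91.4034.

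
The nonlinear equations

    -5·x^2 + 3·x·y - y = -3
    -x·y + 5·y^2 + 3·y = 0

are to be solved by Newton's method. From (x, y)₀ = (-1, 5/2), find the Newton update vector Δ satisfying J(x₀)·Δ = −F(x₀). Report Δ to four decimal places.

(0.3678, -1.3907)

At (-1, 5/2): F = (-12.0000, 41.2500).
Jacobian J = [[-10·x + 3·y, 3·x - 1], [-y, -x + 10·y + 3]].
At the point, J = [[17.5000, -4.0000], [-2.5000, 29.0000]] (det J = 497.5000).
Solving J·Δ = −F gives Δ = (0.3678, -1.3907).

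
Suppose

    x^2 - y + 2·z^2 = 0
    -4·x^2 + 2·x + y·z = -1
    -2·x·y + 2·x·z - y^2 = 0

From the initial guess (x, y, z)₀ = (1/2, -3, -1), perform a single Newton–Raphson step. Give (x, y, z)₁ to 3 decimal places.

At (1/2, -3, -1): F = (5.250, 4.000, -7.000).
Jacobian J = [[2·x, -1, 4·z], [-8·x + 2, z, y], [-2·y + 2·z, -2·x - 2·y, 2·x]].
At the point, J = [[1.000, -1.000, -4.000], [-2.000, -1.000, -3.000], [4.000, 5.000, 1.000]] (det J = 48.000).
Solving J·Δ = −F gives Δ = (-0.094, 1.281, 0.969).
Then the next iterate is (x, y, z)₁ = (0.406, -1.719, -0.031).

(0.406, -1.719, -0.031)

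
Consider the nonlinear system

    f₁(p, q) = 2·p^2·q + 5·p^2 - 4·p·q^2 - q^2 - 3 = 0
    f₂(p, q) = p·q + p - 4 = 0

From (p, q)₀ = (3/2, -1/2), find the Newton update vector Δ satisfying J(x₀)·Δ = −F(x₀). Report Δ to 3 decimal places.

(-4.070, 3.523)

At (3/2, -1/2): F = (4.250, -3.250).
Jacobian J = [[4·p·q + 10·p - 4·q^2, 2·p^2 - 8·p·q - 2·q], [q + 1, p]].
At the point, J = [[11.000, 11.500], [0.500, 1.500]] (det J = 10.750).
Solving J·Δ = −F gives Δ = (-4.070, 3.523).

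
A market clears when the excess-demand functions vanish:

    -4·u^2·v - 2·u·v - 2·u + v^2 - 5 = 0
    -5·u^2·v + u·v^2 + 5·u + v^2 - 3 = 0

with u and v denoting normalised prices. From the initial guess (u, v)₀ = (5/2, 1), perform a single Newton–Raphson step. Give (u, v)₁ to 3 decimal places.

(-6.195, 7.060)

At (5/2, 1): F = (-39.000, -18.250).
Jacobian J = [[-8·u·v - 2·v - 2, -4·u^2 - 2·u + 2·v], [-10·u·v + v^2 + 5, -5·u^2 + 2·u·v + 2·v]].
At the point, J = [[-24.000, -28.000], [-19.000, -24.250]] (det J = 50.000).
Solving J·Δ = −F gives Δ = (-8.695, 6.060).
Then the next iterate is (u, v)₁ = (-6.195, 7.060).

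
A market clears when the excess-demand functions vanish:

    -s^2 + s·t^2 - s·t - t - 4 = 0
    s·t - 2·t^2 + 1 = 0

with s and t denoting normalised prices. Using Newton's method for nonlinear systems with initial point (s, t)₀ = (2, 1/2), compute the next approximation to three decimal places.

(-1.000, 4.250)

At (2, 1/2): F = (-9.000, 1.500).
Jacobian J = [[-2·s + t^2 - t, 2·s·t - s - 1], [t, s - 4·t]].
At the point, J = [[-4.250, -1.000], [0.500, 0.000]] (det J = 0.500).
Solving J·Δ = −F gives Δ = (-3.000, 3.750).
Then the next iterate is (s, t)₁ = (-1.000, 4.250).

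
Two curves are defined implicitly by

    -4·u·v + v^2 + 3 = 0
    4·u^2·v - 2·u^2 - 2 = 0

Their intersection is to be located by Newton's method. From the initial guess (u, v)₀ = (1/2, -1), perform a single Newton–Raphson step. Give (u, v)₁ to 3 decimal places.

At (1/2, -1): F = (6.000, -3.500).
Jacobian J = [[-4·v, -4·u + 2·v], [8·u·v - 4·u, 4·u^2]].
At the point, J = [[4.000, -4.000], [-6.000, 1.000]] (det J = -20.000).
Solving J·Δ = −F gives Δ = (-0.400, 1.100).
Then the next iterate is (u, v)₁ = (0.100, 0.100).

(0.100, 0.100)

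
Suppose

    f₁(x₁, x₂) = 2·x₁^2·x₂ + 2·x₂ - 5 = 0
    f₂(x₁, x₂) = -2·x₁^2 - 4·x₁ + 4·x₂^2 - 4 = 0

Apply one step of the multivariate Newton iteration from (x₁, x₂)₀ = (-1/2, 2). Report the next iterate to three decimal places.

(-1.072, 1.085)

At (-1/2, 2): F = (0.000, 13.500).
Jacobian J = [[4·x₁·x₂, 2·x₁^2 + 2], [-4·x₁ - 4, 8·x₂]].
At the point, J = [[-4.000, 2.500], [-2.000, 16.000]] (det J = -59.000).
Solving J·Δ = −F gives Δ = (-0.572, -0.915).
Then the next iterate is (x₁, x₂)₁ = (-1.072, 1.085).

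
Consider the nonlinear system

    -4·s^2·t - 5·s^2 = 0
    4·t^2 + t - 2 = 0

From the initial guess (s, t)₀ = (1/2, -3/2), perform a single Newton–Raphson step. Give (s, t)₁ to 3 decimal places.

At (1/2, -3/2): F = (0.250, 5.500).
Jacobian J = [[-8·s·t - 10·s, -4·s^2], [0, 8·t + 1]].
At the point, J = [[1.000, -1.000], [0.000, -11.000]] (det J = -11.000).
Solving J·Δ = −F gives Δ = (0.250, 0.500).
Then the next iterate is (s, t)₁ = (0.750, -1.000).

(0.750, -1.000)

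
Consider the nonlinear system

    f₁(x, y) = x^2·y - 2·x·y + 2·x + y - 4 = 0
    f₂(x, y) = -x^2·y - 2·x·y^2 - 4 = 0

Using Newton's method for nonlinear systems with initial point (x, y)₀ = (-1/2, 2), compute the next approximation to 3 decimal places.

(-1.000, 1.333)

At (-1/2, 2): F = (-0.500, -0.500).
Jacobian J = [[2·x·y - 2·y + 2, x^2 - 2·x + 1], [-2·x·y - 2·y^2, -x^2 - 4·x·y]].
At the point, J = [[-4.000, 2.250], [-6.000, 3.750]] (det J = -1.500).
Solving J·Δ = −F gives Δ = (-0.500, -0.667).
Then the next iterate is (x, y)₁ = (-1.000, 1.333).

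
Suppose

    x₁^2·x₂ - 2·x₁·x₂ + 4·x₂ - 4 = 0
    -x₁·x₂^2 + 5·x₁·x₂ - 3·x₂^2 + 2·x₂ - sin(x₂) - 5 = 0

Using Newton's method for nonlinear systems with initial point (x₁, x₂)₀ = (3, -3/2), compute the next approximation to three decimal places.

(1.546, -0.675)

At (3, -3/2): F = (-14.500, -43.00251).
Jacobian J = [[2·x₁·x₂ - 2·x₂, x₁^2 - 2·x₁ + 4], [-x₂^2 + 5·x₂, -2·x₁·x₂ + 5·x₁ - 6·x₂ - cos(x₂) + 2]].
At the point, J = [[-6.000, 7.000], [-9.750, 34.92926]] (det J = -141.32558).
Solving J·Δ = −F gives Δ = (-1.454, 0.825).
Then the next iterate is (x₁, x₂)₁ = (1.546, -0.675).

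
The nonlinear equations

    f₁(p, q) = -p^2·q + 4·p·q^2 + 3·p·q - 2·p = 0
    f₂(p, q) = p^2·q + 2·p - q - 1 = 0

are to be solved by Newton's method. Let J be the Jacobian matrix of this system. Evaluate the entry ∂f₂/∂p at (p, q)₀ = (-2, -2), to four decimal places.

10.0000

∂f₂/∂p = 2·p·q + 2.
At (-2, -2) this is 10.0000.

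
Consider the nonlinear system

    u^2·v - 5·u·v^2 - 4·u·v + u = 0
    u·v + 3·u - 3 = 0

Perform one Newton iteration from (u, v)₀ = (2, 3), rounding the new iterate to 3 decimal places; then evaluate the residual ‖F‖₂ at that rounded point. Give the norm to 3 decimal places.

At (2, 3): F = (-100.000, 9.000).
Jacobian J = [[2·u·v - 5·v^2 - 4·v + 1, u^2 - 10·u·v - 4·u], [v + 3, u]].
At the point, J = [[-44.000, -64.000], [6.000, 2.000]] (det J = 296.000).
Solving J·Δ = −F gives Δ = (-1.270, -0.689).
Then the next iterate is (u, v)₁ = (0.730, 2.311).
Re-evaluating at (0.730, 2.311): F = (-24.28022, 0.87703), so ‖F‖₂ = 24.296.

24.296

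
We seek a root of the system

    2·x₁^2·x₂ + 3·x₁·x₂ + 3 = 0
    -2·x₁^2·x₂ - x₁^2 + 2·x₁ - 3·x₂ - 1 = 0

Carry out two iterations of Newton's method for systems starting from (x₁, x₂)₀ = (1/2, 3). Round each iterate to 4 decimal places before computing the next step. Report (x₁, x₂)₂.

(-1.7228, -0.9256)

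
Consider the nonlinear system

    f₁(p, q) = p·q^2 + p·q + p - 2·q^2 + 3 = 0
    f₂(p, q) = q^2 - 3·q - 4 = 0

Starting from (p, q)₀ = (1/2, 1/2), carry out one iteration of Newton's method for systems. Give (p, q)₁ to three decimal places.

(-2.929, -2.125)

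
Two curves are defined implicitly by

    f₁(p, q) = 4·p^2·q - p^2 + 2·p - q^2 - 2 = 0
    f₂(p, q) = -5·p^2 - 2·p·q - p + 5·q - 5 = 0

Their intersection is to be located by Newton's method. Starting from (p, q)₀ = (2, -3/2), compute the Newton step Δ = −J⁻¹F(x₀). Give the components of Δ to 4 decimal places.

At (2, -3/2): F = (-28.2500, -28.5000).
Jacobian J = [[8·p·q - 2·p + 2, 4·p^2 - 2·q], [-10·p - 2·q - 1, -2·p + 5]].
At the point, J = [[-26.0000, 19.0000], [-18.0000, 1.0000]] (det J = 316.0000).
Solving J·Δ = −F gives Δ = (-1.6242, -0.7358).

(-1.6242, -0.7358)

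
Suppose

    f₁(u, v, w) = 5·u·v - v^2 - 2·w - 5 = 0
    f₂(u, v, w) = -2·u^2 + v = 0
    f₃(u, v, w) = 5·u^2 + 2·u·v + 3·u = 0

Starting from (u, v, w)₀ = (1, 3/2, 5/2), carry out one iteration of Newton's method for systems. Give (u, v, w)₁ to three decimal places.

At (1, 3/2, 5/2): F = (-4.750, -0.500, 11.000).
Jacobian J = [[5·v, 5·u - 2·v, -2], [-4·u, 1, 0], [10·u + 2·v + 3, 2·u, 0]].
At the point, J = [[7.500, 2.000, -2.000], [-4.000, 1.000, 0.000], [16.000, 2.000, 0.000]] (det J = 48.000).
Solving J·Δ = −F gives Δ = (-0.500, -1.500, -5.750).
Then the next iterate is (u, v, w)₁ = (0.500, 0.000, -3.250).

(0.500, 0.000, -3.250)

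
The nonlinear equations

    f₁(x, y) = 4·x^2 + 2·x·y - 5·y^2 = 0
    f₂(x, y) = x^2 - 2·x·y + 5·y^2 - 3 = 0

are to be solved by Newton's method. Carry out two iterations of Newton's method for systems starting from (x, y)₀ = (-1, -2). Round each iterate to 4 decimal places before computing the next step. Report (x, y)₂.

(-0.7750, -0.9173)

At (-1, -2): F = (-12.0000, 14.0000).
Jacobian J = [[8·x + 2·y, 2·x - 10·y], [2·x - 2·y, -2·x + 10·y]].
At the point, J = [[-12.0000, 18.0000], [2.0000, -18.0000]] (det J = 180.0000).
Solving J·Δ = −F gives Δ = (0.2000, 0.8000).
Then the next iterate is (x, y)₁ = (-0.8000, -1.2000).
Round to (-0.8000, -1.2000) and repeat: F = (-2.7200, 2.9200), J = [[-8.8000, 10.4000], [0.8000, -10.4000]].
Δ = (0.0250, 0.2827), so (x, y)₂ = (-0.7750, -0.9173).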